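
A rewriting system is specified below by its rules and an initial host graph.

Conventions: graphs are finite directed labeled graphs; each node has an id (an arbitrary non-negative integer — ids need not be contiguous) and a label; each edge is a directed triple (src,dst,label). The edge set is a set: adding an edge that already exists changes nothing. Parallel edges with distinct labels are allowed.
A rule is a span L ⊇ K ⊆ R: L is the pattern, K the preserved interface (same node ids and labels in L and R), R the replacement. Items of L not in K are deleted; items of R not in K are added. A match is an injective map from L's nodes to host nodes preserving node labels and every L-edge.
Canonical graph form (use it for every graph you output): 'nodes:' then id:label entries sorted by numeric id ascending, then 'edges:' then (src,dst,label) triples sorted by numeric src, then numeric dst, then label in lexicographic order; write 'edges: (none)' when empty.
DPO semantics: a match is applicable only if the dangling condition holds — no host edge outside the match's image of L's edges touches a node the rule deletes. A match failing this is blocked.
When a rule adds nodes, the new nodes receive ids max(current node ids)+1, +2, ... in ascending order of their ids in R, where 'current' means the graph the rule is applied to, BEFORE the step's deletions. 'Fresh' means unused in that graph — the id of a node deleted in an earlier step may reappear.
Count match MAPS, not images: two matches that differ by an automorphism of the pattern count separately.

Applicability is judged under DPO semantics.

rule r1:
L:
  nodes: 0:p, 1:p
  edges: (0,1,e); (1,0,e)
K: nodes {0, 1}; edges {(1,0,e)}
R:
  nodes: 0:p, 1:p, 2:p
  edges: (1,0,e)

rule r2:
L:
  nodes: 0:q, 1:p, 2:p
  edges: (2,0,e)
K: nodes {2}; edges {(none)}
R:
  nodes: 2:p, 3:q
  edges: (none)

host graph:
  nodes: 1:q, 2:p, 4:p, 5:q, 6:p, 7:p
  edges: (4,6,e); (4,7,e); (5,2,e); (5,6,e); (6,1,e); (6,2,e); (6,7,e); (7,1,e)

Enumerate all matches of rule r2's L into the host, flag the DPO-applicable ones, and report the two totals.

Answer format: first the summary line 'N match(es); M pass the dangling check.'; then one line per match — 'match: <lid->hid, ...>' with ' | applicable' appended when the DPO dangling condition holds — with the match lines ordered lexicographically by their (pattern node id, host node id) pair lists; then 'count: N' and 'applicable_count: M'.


6 match(es); 0 pass the dangling check.
match: 0->1, 1->2, 2->6
match: 0->1, 1->2, 2->7
match: 0->1, 1->4, 2->6
match: 0->1, 1->4, 2->7
match: 0->1, 1->6, 2->7
match: 0->1, 1->7, 2->6
count: 6
applicable_count: 0


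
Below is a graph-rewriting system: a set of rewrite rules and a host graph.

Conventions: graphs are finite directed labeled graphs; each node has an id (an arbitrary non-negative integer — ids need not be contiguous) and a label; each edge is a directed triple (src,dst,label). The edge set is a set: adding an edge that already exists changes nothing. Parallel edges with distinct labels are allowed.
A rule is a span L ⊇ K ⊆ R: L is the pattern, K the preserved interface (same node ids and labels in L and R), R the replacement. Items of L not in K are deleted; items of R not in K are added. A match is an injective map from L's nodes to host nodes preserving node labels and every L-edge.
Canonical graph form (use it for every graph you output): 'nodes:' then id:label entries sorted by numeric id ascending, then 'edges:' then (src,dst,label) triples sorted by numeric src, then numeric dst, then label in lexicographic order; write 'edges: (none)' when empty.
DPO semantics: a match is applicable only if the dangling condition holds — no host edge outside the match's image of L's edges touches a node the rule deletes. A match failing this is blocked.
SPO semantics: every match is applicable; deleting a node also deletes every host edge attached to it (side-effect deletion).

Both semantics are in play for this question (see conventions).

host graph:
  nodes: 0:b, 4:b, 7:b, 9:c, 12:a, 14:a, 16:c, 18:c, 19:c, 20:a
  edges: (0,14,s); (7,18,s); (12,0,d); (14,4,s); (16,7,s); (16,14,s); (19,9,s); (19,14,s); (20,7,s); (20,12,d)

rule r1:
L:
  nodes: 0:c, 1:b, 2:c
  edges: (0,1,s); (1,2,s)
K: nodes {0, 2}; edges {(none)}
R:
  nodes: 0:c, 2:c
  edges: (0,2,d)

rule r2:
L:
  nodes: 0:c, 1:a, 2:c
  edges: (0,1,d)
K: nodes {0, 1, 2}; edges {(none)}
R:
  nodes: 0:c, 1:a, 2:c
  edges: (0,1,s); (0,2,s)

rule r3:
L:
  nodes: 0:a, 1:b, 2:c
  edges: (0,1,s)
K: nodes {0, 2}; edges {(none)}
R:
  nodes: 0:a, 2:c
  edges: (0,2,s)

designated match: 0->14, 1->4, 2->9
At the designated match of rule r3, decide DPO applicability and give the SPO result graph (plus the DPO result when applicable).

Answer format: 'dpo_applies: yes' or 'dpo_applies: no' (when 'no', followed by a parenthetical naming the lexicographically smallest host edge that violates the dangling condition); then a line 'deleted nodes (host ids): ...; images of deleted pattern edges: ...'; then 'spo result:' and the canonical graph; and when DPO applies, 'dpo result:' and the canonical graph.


dpo_applies: yes
deleted nodes (host ids): 4; images of deleted pattern edges: (14,4,s)
spo result:
nodes: 0:b, 7:b, 9:c, 12:a, 14:a, 16:c, 18:c, 19:c, 20:a
edges: (0,14,s); (7,18,s); (12,0,d); (14,9,s); (16,7,s); (16,14,s); (19,9,s); (19,14,s); (20,7,s); (20,12,d)
dpo result:
nodes: 0:b, 7:b, 9:c, 12:a, 14:a, 16:c, 18:c, 19:c, 20:a
edges: (0,14,s); (7,18,s); (12,0,d); (14,9,s); (16,7,s); (16,14,s); (19,9,s); (19,14,s); (20,7,s); (20,12,d)


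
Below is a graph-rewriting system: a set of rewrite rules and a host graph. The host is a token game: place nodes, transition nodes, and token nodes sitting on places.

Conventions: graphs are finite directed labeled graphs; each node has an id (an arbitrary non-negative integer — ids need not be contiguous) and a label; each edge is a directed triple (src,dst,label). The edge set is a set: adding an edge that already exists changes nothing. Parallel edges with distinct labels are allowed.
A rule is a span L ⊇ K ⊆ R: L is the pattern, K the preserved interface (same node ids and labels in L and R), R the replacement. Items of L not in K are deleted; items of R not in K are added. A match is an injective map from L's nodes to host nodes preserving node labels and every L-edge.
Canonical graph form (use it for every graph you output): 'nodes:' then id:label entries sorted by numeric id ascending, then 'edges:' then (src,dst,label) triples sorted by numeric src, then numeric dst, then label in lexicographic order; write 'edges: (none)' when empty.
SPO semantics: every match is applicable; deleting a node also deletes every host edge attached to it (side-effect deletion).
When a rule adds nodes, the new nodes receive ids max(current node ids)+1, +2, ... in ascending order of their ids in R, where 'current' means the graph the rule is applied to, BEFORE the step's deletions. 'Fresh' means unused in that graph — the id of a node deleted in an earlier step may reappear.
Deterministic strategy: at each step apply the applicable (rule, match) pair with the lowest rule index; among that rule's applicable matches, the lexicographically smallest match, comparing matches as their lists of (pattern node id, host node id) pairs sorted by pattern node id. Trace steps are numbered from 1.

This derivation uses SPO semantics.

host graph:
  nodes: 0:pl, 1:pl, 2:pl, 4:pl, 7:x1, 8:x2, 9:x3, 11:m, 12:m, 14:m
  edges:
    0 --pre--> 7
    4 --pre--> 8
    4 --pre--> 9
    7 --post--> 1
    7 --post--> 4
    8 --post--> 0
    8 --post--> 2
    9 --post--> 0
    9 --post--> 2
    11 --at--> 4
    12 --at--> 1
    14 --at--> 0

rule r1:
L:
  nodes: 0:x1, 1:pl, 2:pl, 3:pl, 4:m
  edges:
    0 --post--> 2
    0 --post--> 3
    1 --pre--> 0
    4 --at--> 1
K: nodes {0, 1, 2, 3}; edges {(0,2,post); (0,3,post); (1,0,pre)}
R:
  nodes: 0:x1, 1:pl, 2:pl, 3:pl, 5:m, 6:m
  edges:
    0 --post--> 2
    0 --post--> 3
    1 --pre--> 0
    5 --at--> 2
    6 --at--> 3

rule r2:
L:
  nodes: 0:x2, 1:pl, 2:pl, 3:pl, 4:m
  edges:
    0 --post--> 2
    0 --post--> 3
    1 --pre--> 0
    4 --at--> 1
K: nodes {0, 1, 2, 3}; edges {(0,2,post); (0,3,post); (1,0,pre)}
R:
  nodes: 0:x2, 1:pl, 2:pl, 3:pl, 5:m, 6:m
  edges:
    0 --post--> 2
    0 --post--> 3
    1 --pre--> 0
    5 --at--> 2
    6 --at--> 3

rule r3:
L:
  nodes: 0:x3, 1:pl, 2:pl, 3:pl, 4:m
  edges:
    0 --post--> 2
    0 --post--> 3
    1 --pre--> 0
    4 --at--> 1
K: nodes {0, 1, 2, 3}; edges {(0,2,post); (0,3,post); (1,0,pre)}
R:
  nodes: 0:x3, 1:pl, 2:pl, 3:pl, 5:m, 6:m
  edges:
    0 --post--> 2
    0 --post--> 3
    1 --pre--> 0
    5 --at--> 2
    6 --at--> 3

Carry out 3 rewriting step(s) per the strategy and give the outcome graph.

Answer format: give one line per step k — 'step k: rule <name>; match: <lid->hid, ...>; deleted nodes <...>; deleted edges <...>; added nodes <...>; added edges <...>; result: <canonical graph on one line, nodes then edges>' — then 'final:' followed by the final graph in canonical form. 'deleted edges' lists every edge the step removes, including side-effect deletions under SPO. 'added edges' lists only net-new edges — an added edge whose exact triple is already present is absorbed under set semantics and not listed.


step 1: rule r1; match: 0->7, 1->0, 2->1, 3->4, 4->14; deleted nodes 14; deleted edges (14,0,at); added nodes 15, 16; added edges (15,1,at); (16,4,at); result: nodes: 0:pl, 1:pl, 2:pl, 4:pl, 7:x1, 8:x2, 9:x3, 11:m, 12:m, 15:m, 16:m edges: (0,7,pre); (4,8,pre); (4,9,pre); (7,1,post); (7,4,post); (8,0,post); (8,2,post); (9,0,post); (9,2,post); (11,4,at); (12,1,at); (15,1,at); (16,4,at)
step 2: rule r2; match: 0->8, 1->4, 2->0, 3->2, 4->11; deleted nodes 11; deleted edges (11,4,at); added nodes 17, 18; added edges (17,0,at); (18,2,at); result: nodes: 0:pl, 1:pl, 2:pl, 4:pl, 7:x1, 8:x2, 9:x3, 12:m, 15:m, 16:m, 17:m, 18:m edges: (0,7,pre); (4,8,pre); (4,9,pre); (7,1,post); (7,4,post); (8,0,post); (8,2,post); (9,0,post); (9,2,post); (12,1,at); (15,1,at); (16,4,at); (17,0,at); (18,2,at)
step 3: rule r1; match: 0->7, 1->0, 2->1, 3->4, 4->17; deleted nodes 17; deleted edges (17,0,at); added nodes 19, 20; added edges (19,1,at); (20,4,at); result: nodes: 0:pl, 1:pl, 2:pl, 4:pl, 7:x1, 8:x2, 9:x3, 12:m, 15:m, 16:m, 18:m, 19:m, 20:m edges: (0,7,pre); (4,8,pre); (4,9,pre); (7,1,post); (7,4,post); (8,0,post); (8,2,post); (9,0,post); (9,2,post); (12,1,at); (15,1,at); (16,4,at); (18,2,at); (19,1,at); (20,4,at)
final:
nodes: 0:pl, 1:pl, 2:pl, 4:pl, 7:x1, 8:x2, 9:x3, 12:m, 15:m, 16:m, 18:m, 19:m, 20:m
edges: (0,7,pre); (4,8,pre); (4,9,pre); (7,1,post); (7,4,post); (8,0,post); (8,2,post); (9,0,post); (9,2,post); (12,1,at); (15,1,at); (16,4,at); (18,2,at); (19,1,at); (20,4,at)


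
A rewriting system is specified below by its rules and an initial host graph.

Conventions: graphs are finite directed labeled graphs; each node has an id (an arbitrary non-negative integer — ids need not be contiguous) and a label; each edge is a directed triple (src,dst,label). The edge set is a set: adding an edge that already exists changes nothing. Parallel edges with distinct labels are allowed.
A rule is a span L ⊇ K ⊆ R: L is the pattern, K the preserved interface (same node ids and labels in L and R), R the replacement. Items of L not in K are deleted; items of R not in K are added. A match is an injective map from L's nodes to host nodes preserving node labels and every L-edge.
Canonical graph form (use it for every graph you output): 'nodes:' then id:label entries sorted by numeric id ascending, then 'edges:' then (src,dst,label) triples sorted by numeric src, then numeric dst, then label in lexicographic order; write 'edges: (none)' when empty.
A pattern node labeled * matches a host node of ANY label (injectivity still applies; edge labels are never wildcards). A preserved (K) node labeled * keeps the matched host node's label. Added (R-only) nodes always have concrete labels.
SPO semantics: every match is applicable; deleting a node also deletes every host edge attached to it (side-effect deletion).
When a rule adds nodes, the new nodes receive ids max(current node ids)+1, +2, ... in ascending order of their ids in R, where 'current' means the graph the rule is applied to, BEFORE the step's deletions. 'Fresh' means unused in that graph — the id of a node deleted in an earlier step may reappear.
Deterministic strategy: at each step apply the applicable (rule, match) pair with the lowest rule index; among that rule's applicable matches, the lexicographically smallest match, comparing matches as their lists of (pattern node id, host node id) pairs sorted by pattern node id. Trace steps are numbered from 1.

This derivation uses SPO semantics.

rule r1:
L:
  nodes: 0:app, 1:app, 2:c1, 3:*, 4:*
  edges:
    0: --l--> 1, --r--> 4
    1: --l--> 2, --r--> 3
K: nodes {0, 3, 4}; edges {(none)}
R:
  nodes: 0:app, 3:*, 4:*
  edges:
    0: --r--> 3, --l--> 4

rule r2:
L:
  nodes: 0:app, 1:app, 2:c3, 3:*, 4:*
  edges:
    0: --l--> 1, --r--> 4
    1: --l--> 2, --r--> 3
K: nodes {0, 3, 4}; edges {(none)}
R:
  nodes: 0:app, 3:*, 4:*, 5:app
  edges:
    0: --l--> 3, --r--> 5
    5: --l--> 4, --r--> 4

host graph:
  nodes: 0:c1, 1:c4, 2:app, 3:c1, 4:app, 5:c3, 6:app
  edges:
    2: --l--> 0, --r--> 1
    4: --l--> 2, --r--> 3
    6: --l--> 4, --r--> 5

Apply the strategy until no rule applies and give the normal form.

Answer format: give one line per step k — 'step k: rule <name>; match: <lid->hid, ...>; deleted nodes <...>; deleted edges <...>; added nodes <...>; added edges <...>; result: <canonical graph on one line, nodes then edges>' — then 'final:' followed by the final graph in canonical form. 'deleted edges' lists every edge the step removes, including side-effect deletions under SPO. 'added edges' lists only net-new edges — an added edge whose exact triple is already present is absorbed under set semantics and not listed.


step 1: rule r1; match: 0->4, 1->2, 2->0, 3->1, 4->3; deleted nodes 0, 2; deleted edges (2,0,l); (2,1,r); (4,2,l); (4,3,r); added nodes (none); added edges (4,1,r); (4,3,l); result: nodes: 1:c4, 3:c1, 4:app, 5:c3, 6:app edges: (4,1,r); (4,3,l); (6,4,l); (6,5,r)
step 2: rule r1; match: 0->6, 1->4, 2->3, 3->1, 4->5; deleted nodes 3, 4; deleted edges (4,1,r); (4,3,l); (6,4,l); (6,5,r); added nodes (none); added edges (6,1,r); (6,5,l); result: nodes: 1:c4, 5:c3, 6:app edges: (6,1,r); (6,5,l)
final:
nodes: 1:c4, 5:c3, 6:app
edges: (6,1,r); (6,5,l)


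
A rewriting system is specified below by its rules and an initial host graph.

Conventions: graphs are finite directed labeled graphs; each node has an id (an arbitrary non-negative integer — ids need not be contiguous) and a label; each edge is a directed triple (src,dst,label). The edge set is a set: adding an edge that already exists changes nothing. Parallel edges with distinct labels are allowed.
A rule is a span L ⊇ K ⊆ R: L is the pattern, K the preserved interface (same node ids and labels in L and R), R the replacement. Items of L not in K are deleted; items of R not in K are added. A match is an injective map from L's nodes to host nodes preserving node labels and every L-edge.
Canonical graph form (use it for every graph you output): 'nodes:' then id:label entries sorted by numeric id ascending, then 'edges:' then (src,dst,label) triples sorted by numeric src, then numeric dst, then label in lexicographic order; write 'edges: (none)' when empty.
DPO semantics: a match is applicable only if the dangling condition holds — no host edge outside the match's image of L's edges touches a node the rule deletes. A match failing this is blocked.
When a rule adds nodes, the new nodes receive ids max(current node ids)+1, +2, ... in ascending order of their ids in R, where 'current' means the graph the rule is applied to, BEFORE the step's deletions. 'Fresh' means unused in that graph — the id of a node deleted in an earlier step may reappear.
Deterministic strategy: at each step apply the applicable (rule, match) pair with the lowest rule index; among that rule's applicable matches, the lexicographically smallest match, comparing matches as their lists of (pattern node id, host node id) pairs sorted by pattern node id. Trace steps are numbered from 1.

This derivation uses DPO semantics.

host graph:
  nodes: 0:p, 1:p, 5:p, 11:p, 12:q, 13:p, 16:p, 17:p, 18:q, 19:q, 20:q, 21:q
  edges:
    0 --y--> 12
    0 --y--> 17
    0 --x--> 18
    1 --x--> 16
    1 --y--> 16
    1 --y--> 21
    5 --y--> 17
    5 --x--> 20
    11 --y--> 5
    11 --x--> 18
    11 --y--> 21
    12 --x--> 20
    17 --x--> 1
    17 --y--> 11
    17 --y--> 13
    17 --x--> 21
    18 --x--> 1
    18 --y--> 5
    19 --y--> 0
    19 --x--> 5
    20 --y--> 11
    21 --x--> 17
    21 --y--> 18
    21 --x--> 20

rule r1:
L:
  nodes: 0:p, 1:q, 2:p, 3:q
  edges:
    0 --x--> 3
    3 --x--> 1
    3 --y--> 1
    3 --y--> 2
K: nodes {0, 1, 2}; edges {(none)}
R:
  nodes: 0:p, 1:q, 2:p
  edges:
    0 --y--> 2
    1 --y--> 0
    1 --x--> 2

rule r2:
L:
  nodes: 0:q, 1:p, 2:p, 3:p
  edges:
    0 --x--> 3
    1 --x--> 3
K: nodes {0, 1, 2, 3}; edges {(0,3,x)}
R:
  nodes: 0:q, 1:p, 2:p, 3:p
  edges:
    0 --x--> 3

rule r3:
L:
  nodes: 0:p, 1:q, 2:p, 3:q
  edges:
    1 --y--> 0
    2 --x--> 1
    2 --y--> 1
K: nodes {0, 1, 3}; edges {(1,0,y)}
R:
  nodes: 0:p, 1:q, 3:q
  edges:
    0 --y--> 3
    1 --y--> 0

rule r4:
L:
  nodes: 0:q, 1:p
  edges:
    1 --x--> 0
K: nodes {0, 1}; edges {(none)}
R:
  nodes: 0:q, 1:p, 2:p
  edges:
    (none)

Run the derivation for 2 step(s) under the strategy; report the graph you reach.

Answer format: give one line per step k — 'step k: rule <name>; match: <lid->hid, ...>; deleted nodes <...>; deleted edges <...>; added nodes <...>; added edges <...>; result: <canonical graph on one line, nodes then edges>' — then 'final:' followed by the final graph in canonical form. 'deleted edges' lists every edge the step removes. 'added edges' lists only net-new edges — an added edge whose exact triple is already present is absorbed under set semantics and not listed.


step 1: rule r2; match: 0->18, 1->17, 2->0, 3->1; deleted nodes (none); deleted edges (17,1,x); added nodes (none); added edges (none); result: nodes: 0:p, 1:p, 5:p, 11:p, 12:q, 13:p, 16:p, 17:p, 18:q, 19:q, 20:q, 21:q edges: (0,12,y); (0,17,y); (0,18,x); (1,16,x); (1,16,y); (1,21,y); (5,17,y); (5,20,x); (11,5,y); (11,18,x); (11,21,y); (12,20,x); (17,11,y); (17,13,y); (17,21,x); (18,1,x); (18,5,y); (19,0,y); (19,5,x); (20,11,y); (21,17,x); (21,18,y); (21,20,x)
step 2: rule r4; match: 0->18, 1->0; deleted nodes (none); deleted edges (0,18,x); added nodes 22; added edges (none); result: nodes: 0:p, 1:p, 5:p, 11:p, 12:q, 13:p, 16:p, 17:p, 18:q, 19:q, 20:q, 21:q, 22:p edges: (0,12,y); (0,17,y); (1,16,x); (1,16,y); (1,21,y); (5,17,y); (5,20,x); (11,5,y); (11,18,x); (11,21,y); (12,20,x); (17,11,y); (17,13,y); (17,21,x); (18,1,x); (18,5,y); (19,0,y); (19,5,x); (20,11,y); (21,17,x); (21,18,y); (21,20,x)
final:
nodes: 0:p, 1:p, 5:p, 11:p, 12:q, 13:p, 16:p, 17:p, 18:q, 19:q, 20:q, 21:q, 22:p
edges: (0,12,y); (0,17,y); (1,16,x); (1,16,y); (1,21,y); (5,17,y); (5,20,x); (11,5,y); (11,18,x); (11,21,y); (12,20,x); (17,11,y); (17,13,y); (17,21,x); (18,1,x); (18,5,y); (19,0,y); (19,5,x); (20,11,y); (21,17,x); (21,18,y); (21,20,x)


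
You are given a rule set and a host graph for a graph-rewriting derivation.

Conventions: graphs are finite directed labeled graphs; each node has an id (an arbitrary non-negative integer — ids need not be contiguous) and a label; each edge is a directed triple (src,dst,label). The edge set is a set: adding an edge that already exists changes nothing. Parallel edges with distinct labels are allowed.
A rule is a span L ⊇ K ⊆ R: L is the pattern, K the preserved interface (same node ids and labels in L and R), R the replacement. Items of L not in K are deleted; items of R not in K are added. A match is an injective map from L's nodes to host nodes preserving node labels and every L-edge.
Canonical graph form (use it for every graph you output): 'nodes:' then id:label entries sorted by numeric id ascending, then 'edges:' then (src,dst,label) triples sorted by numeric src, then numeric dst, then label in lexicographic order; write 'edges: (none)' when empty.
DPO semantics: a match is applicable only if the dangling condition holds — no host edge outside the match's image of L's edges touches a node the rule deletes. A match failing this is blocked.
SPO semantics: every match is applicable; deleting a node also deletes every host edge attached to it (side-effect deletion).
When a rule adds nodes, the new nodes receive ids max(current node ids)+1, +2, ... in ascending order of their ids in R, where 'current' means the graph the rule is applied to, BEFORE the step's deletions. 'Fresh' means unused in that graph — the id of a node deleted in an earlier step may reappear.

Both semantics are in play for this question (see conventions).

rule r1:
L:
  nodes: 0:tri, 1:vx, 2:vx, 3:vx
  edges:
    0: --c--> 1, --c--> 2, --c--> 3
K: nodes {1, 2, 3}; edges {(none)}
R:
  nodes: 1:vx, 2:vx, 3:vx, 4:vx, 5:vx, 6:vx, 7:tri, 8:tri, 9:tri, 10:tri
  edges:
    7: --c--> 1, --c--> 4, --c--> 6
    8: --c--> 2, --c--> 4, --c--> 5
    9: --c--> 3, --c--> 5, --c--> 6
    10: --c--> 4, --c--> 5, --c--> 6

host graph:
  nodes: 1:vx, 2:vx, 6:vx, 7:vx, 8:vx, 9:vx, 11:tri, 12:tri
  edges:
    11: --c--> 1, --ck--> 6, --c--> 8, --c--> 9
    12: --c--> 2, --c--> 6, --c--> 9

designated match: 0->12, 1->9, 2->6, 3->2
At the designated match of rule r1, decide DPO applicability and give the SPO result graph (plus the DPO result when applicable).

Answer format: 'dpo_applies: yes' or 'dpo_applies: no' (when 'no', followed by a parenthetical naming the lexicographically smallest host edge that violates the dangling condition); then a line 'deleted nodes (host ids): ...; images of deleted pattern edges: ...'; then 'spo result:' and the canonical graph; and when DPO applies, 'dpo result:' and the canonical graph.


dpo_applies: yes
deleted nodes (host ids): 12; images of deleted pattern edges: (12,2,c); (12,6,c); (12,9,c)
spo result:
nodes: 1:vx, 2:vx, 6:vx, 7:vx, 8:vx, 9:vx, 11:tri, 13:vx, 14:vx, 15:vx, 16:tri, 17:tri, 18:tri, 19:tri
edges: (11,1,c); (11,6,ck); (11,8,c); (11,9,c); (16,9,c); (16,13,c); (16,15,c); (17,6,c); (17,13,c); (17,14,c); (18,2,c); (18,14,c); (18,15,c); (19,13,c); (19,14,c); (19,15,c)
dpo result:
nodes: 1:vx, 2:vx, 6:vx, 7:vx, 8:vx, 9:vx, 11:tri, 13:vx, 14:vx, 15:vx, 16:tri, 17:tri, 18:tri, 19:tri
edges: (11,1,c); (11,6,ck); (11,8,c); (11,9,c); (16,9,c); (16,13,c); (16,15,c); (17,6,c); (17,13,c); (17,14,c); (18,2,c); (18,14,c); (18,15,c); (19,13,c); (19,14,c); (19,15,c)


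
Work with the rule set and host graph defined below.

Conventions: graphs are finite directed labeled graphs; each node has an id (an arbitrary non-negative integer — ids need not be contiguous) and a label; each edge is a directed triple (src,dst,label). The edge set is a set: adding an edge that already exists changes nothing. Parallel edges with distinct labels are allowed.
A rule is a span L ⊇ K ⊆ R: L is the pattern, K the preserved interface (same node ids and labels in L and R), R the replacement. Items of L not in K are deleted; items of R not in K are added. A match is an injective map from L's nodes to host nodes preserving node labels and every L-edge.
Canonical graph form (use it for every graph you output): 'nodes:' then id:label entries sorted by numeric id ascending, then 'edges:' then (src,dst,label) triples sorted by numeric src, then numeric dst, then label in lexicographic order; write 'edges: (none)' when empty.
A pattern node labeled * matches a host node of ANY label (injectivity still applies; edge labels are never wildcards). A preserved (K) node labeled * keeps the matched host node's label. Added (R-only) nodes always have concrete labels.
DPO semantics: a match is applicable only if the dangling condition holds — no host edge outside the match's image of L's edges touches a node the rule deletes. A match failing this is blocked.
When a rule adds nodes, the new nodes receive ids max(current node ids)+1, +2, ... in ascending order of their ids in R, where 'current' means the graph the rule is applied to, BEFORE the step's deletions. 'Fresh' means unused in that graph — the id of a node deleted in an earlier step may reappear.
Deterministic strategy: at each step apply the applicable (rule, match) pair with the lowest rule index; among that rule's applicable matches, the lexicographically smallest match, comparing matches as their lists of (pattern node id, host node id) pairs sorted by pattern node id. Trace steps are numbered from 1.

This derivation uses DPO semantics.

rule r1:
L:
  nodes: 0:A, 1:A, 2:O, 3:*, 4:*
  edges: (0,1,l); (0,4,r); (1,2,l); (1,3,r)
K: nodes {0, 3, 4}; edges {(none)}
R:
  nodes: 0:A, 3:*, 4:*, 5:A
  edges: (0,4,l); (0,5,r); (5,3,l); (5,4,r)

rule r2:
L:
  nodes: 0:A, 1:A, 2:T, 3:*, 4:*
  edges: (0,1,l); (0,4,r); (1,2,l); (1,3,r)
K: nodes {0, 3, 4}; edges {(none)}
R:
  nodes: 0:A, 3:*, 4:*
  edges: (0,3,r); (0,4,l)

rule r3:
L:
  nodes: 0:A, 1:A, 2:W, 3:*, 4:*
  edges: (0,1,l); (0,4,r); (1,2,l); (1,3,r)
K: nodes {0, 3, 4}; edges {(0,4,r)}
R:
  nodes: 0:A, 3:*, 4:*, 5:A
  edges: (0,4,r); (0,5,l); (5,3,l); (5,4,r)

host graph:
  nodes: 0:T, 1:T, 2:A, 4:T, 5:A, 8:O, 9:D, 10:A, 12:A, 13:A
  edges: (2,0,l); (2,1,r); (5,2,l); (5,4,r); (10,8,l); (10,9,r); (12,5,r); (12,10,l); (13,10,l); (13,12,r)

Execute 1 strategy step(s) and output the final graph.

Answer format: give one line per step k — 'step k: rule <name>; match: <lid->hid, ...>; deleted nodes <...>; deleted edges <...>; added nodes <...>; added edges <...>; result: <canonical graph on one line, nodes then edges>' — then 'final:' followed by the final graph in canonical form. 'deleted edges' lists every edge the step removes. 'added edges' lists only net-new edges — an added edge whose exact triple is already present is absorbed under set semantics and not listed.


step 1: rule r2; match: 0->5, 1->2, 2->0, 3->1, 4->4; deleted nodes 0, 2; deleted edges (2,0,l); (2,1,r); (5,2,l); (5,4,r); added nodes (none); added edges (5,1,r); (5,4,l); result: nodes: 1:T, 4:T, 5:A, 8:O, 9:D, 10:A, 12:A, 13:A edges: (5,1,r); (5,4,l); (10,8,l); (10,9,r); (12,5,r); (12,10,l); (13,10,l); (13,12,r)
final:
nodes: 1:T, 4:T, 5:A, 8:O, 9:D, 10:A, 12:A, 13:A
edges: (5,1,r); (5,4,l); (10,8,l); (10,9,r); (12,5,r); (12,10,l); (13,10,l); (13,12,r)


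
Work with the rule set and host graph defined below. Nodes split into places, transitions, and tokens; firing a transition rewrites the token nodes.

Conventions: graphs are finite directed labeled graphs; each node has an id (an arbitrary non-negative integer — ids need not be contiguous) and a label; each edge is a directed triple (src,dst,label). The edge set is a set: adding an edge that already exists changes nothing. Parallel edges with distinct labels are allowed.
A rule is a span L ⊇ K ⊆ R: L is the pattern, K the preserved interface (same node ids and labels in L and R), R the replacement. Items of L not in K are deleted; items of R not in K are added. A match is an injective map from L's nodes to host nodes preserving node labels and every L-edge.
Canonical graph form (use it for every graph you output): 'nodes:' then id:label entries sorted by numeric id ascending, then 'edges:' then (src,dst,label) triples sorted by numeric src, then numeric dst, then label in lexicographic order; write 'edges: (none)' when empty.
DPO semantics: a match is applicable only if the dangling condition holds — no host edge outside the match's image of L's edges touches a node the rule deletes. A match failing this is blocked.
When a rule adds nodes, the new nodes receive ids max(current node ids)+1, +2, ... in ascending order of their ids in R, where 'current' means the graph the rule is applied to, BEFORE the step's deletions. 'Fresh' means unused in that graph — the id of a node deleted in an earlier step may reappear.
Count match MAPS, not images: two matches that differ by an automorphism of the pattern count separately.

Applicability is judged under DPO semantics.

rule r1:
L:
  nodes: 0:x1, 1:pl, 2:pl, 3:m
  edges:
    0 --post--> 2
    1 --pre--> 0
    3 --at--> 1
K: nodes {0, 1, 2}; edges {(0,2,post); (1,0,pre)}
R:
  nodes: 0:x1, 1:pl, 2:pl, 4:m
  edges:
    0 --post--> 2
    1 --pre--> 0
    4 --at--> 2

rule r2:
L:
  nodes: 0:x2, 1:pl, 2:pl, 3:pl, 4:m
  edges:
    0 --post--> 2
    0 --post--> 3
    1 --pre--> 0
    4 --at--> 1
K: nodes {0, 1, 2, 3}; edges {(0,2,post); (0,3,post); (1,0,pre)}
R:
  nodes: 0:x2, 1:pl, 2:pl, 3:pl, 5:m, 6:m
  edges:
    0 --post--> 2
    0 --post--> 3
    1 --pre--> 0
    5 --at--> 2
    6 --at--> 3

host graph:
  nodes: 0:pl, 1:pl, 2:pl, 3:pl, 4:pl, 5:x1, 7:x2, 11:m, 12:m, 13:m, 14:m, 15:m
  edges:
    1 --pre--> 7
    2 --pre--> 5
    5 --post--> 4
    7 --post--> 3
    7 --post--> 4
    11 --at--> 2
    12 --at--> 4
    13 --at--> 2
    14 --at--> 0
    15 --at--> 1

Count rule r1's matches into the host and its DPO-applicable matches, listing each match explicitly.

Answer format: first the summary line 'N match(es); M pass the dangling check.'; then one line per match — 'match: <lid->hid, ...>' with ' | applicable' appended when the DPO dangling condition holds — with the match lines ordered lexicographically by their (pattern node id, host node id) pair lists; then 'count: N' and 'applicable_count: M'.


2 match(es); 2 pass the dangling check.
match: 0->5, 1->2, 2->4, 3->11 | applicable
match: 0->5, 1->2, 2->4, 3->13 | applicable
count: 2
applicable_count: 2


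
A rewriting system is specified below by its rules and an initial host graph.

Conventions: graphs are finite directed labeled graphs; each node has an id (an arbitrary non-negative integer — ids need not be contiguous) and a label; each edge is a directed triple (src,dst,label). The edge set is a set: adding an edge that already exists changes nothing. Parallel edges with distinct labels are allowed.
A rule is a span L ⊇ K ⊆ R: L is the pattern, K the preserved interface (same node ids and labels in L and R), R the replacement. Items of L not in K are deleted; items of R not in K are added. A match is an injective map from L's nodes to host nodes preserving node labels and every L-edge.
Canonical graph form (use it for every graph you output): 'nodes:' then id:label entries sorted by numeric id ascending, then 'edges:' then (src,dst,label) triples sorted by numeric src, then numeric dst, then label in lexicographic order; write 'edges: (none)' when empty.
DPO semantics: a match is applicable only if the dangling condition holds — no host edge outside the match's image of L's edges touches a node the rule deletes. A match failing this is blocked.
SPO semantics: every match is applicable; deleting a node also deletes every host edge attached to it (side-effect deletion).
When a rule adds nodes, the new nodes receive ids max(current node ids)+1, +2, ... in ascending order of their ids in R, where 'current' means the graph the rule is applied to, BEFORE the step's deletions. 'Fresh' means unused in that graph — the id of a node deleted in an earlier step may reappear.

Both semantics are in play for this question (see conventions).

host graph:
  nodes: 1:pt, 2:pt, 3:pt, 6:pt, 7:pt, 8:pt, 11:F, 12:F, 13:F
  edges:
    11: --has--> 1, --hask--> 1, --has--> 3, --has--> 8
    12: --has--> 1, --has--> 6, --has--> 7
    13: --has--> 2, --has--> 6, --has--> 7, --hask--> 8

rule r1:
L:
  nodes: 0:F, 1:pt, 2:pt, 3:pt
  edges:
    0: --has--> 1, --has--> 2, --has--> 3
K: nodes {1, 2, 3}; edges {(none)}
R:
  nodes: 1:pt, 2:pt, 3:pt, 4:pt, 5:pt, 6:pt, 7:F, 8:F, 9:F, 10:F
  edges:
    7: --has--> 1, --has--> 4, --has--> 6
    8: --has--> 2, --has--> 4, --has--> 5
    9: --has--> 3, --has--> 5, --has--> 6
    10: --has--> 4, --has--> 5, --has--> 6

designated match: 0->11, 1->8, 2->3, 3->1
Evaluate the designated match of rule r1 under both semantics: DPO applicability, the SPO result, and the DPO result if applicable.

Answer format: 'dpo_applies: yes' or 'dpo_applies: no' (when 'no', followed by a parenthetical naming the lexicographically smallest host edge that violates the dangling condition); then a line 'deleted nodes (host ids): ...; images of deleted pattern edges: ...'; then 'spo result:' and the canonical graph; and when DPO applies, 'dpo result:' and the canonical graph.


dpo_applies: no
(the rule deletes node 11, which keeps host edge (11,1,hask) outside the match image — the dangling condition fails, DPO blocks; SPO proceeds and side-deletes such edges)
deleted nodes (host ids): 11; images of deleted pattern edges: (11,1,has); (11,3,has); (11,8,has)
spo result:
nodes: 1:pt, 2:pt, 3:pt, 6:pt, 7:pt, 8:pt, 12:F, 13:F, 14:pt, 15:pt, 16:pt, 17:F, 18:F, 19:F, 20:F
edges: (12,1,has); (12,6,has); (12,7,has); (13,2,has); (13,6,has); (13,7,has); (13,8,hask); (17,8,has); (17,14,has); (17,16,has); (18,3,has); (18,14,has); (18,15,has); (19,1,has); (19,15,has); (19,16,has); (20,14,has); (20,15,has); (20,16,has)


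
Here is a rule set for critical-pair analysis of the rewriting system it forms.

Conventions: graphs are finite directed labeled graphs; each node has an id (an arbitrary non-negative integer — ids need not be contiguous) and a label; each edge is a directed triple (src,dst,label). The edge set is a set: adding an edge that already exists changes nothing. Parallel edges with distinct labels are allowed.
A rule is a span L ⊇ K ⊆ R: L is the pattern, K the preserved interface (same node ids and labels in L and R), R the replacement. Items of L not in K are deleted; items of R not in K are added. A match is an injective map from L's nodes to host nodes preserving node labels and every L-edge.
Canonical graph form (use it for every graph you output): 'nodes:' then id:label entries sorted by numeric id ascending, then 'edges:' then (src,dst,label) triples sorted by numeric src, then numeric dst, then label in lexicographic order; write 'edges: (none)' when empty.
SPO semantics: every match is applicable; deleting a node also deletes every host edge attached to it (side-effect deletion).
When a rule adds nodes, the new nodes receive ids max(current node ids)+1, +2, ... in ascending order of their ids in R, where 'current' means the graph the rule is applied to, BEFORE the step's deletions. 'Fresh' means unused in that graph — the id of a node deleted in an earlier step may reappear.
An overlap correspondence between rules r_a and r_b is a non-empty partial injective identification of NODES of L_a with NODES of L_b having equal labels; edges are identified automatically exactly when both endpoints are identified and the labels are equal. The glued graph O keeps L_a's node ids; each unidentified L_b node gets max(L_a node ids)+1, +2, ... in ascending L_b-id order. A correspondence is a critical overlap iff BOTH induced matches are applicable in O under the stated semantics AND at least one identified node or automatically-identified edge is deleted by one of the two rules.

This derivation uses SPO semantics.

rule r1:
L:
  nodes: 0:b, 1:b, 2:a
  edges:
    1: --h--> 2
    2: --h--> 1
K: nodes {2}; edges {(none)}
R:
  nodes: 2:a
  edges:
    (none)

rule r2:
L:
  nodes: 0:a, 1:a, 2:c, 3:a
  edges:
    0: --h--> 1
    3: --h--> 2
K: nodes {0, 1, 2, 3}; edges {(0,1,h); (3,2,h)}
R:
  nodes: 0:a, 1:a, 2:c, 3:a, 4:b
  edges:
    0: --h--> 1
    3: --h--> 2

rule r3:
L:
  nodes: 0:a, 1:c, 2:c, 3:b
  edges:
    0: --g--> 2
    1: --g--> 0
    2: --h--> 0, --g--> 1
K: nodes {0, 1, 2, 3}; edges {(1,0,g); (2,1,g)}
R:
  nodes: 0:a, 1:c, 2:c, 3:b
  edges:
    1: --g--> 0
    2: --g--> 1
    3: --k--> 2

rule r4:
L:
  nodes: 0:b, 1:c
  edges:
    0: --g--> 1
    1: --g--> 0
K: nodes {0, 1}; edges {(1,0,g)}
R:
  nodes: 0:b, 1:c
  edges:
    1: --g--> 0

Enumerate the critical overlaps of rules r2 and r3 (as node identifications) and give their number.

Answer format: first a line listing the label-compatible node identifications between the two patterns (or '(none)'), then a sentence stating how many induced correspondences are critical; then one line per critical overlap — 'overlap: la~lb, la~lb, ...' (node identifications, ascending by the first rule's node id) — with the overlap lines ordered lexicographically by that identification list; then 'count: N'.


label-compatible node identifications between L(r2) and L(r3): 0~0, 1~0, 2~1, 2~2, 3~0
0 of the induced correspondences are critical overlaps of r2 and r3.
count: 0


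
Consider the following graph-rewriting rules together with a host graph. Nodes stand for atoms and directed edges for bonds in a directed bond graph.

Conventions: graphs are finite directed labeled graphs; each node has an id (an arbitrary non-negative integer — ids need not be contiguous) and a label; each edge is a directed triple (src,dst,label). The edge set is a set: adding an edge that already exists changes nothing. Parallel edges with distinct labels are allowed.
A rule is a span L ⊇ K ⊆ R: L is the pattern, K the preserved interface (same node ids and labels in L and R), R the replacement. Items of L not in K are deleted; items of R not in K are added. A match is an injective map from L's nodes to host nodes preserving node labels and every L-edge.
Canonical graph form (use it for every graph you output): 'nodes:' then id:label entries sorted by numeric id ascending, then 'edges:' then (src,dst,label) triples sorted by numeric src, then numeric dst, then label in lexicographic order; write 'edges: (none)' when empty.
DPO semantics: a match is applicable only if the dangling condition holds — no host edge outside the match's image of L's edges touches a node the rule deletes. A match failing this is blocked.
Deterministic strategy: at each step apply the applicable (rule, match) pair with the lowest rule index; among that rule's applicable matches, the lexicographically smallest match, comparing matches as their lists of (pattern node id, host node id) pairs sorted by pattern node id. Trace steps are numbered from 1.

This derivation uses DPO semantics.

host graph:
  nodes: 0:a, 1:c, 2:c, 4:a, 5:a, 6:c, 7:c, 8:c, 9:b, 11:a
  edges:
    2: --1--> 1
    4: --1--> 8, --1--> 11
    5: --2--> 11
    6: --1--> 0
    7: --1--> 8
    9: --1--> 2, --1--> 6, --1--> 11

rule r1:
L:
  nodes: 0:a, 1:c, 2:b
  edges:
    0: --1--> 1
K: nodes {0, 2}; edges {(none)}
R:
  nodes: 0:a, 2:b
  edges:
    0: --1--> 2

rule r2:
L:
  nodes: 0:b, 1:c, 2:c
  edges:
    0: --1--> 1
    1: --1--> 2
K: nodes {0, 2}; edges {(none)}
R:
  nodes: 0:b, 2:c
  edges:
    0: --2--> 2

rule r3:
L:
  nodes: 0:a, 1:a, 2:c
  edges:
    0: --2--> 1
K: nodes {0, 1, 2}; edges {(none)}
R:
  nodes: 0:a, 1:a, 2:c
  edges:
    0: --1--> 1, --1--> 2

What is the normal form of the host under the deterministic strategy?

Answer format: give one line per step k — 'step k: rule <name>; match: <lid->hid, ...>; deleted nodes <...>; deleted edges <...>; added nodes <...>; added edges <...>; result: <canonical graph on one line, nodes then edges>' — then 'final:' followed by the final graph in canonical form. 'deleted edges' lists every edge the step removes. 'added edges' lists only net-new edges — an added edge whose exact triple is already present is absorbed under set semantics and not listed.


step 1: rule r2; match: 0->9, 1->2, 2->1; deleted nodes 2; deleted edges (2,1,1); (9,2,1); added nodes (none); added edges (9,1,2); result: nodes: 0:a, 1:c, 4:a, 5:a, 6:c, 7:c, 8:c, 9:b, 11:a edges: (4,8,1); (4,11,1); (5,11,2); (6,0,1); (7,8,1); (9,1,2); (9,6,1); (9,11,1)
step 2: rule r3; match: 0->5, 1->11, 2->1; deleted nodes (none); deleted edges (5,11,2); added nodes (none); added edges (5,1,1); (5,11,1); result: nodes: 0:a, 1:c, 4:a, 5:a, 6:c, 7:c, 8:c, 9:b, 11:a edges: (4,8,1); (4,11,1); (5,1,1); (5,11,1); (6,0,1); (7,8,1); (9,1,2); (9,6,1); (9,11,1)
final:
nodes: 0:a, 1:c, 4:a, 5:a, 6:c, 7:c, 8:c, 9:b, 11:a
edges: (4,8,1); (4,11,1); (5,1,1); (5,11,1); (6,0,1); (7,8,1); (9,1,2); (9,6,1); (9,11,1)


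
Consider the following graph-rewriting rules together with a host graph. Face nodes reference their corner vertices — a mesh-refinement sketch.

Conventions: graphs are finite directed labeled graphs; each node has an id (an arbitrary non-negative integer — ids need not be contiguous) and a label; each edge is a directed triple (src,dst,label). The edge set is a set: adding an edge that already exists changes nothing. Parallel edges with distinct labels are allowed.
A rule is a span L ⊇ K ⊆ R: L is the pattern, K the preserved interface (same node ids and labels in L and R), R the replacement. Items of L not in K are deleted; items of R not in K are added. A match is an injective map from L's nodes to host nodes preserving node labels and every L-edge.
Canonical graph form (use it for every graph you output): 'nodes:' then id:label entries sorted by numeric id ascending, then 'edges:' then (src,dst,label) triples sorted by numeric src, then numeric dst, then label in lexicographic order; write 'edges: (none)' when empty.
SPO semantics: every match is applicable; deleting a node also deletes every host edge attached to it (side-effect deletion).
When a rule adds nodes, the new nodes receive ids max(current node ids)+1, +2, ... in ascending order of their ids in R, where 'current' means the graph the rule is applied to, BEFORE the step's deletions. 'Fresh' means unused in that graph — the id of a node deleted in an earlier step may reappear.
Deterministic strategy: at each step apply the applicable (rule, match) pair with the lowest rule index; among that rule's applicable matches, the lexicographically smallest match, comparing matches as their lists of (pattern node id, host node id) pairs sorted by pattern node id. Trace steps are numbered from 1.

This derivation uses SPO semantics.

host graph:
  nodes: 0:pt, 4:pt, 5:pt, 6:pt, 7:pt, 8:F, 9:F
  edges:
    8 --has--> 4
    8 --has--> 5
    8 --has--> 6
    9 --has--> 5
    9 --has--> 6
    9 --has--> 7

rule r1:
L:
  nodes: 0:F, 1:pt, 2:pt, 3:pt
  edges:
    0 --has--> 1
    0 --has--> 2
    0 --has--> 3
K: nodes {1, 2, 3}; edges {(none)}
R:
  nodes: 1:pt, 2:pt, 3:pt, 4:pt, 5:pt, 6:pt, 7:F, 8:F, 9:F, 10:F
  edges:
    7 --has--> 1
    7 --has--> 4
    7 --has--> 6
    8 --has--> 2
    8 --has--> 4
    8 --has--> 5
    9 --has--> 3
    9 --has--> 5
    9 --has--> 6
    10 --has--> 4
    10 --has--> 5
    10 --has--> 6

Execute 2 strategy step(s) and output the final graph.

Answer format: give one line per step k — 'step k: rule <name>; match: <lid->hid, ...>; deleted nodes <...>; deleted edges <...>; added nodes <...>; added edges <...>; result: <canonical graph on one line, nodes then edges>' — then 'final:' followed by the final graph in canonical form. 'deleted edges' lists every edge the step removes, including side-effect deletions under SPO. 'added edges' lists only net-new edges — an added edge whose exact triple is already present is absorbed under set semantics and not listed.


step 1: rule r1; match: 0->8, 1->4, 2->5, 3->6; deleted nodes 8; deleted edges (8,4,has); (8,5,has); (8,6,has); added nodes 10, 11, 12, 13, 14, 15, 16; added edges (13,4,has); (13,10,has); (13,12,has); (14,5,has); (14,10,has); (14,11,has); (15,6,has); (15,11,has); (15,12,has); (16,10,has); (16,11,has); (16,12,has); result: nodes: 0:pt, 4:pt, 5:pt, 6:pt, 7:pt, 9:F, 10:pt, 11:pt, 12:pt, 13:F, 14:F, 15:F, 16:F edges: (9,5,has); (9,6,has); (9,7,has); (13,4,has); (13,10,has); (13,12,has); (14,5,has); (14,10,has); (14,11,has); (15,6,has); (15,11,has); (15,12,has); (16,10,has); (16,11,has); (16,12,has)
step 2: rule r1; match: 0->9, 1->5, 2->6, 3->7; deleted nodes 9; deleted edges (9,5,has); (9,6,has); (9,7,has); added nodes 17, 18, 19, 20, 21, 22, 23; added edges (20,5,has); (20,17,has); (20,19,has); (21,6,has); (21,17,has); (21,18,has); (22,7,has); (22,18,has); (22,19,has); (23,17,has); (23,18,has); (23,19,has); result: nodes: 0:pt, 4:pt, 5:pt, 6:pt, 7:pt, 10:pt, 11:pt, 12:pt, 13:F, 14:F, 15:F, 16:F, 17:pt, 18:pt, 19:pt, 20:F, 21:F, 22:F, 23:F edges: (13,4,has); (13,10,has); (13,12,has); (14,5,has); (14,10,has); (14,11,has); (15,6,has); (15,11,has); (15,12,has); (16,10,has); (16,11,has); (16,12,has); (20,5,has); (20,17,has); (20,19,has); (21,6,has); (21,17,has); (21,18,has); (22,7,has); (22,18,has); (22,19,has); (23,17,has); (23,18,has); (23,19,has)
final:
nodes: 0:pt, 4:pt, 5:pt, 6:pt, 7:pt, 10:pt, 11:pt, 12:pt, 13:F, 14:F, 15:F, 16:F, 17:pt, 18:pt, 19:pt, 20:F, 21:F, 22:F, 23:F
edges: (13,4,has); (13,10,has); (13,12,has); (14,5,has); (14,10,has); (14,11,has); (15,6,has); (15,11,has); (15,12,has); (16,10,has); (16,11,has); (16,12,has); (20,5,has); (20,17,has); (20,19,has); (21,6,has); (21,17,has); (21,18,has); (22,7,has); (22,18,has); (22,19,has); (23,17,has); (23,18,has); (23,19,has)
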